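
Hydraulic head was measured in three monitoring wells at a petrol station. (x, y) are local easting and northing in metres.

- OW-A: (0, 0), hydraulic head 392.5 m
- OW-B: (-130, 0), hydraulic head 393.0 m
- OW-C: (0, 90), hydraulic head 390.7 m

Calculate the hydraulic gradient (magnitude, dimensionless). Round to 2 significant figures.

∂h/∂x = (393.0 − 392.5) / (-130 − 0) = -0.003846
∂h/∂y = (390.7 − 392.5) / (90 − 0) = -0.02000
|∇h| = √(-0.003846² + -0.02000²) = 0.02037

0.020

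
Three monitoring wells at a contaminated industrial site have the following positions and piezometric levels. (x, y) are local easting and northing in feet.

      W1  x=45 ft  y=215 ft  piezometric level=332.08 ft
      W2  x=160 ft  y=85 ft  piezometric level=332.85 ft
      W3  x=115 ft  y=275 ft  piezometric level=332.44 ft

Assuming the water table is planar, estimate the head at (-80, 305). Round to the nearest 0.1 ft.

Differences from W1: to W2 (Δx, Δy, Δh) = (115, -130, +0.77); to W3 = (70, 60, +0.36).
Determinant of the coordinate differences = 115·60 − 70·(-130) = 16000.
∂h/∂x = [(+0.77)·60 − (+0.36)·(-130)] / 16000 = +0.005813
∂h/∂y = [115·(+0.36) − 70·(+0.77)] / 16000 = -0.0007813
h(-80, 305) = 332.08 + (+0.005813)·(-125) + (-0.0007813)·(90) = 332.08 -0.727 -0.070 = 331.283 ft.

331.3 ft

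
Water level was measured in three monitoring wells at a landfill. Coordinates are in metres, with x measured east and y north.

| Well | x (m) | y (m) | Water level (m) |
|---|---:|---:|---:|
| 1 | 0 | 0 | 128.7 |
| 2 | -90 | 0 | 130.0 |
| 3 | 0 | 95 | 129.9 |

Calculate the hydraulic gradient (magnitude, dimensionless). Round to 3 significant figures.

∂h/∂x = (130.0 − 128.7) / (-90 − 0) = -0.01444
∂h/∂y = (129.9 − 128.7) / (95 − 0) = +0.01263
|∇h| = √(-0.01444² + 0.01263²) = 0.01918

0.0192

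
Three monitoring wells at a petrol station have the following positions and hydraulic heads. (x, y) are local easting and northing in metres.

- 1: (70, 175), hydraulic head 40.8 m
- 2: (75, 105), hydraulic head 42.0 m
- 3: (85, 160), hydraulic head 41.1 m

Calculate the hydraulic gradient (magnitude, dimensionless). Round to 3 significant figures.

0.0172

Taking 1 as reference: 2−1 = (5, -70, +1.2); 3−1 = (15, -15, +0.3).
Determinant of the coordinate differences = 5·(-15) − 15·(-70) = 975.
∂h/∂x = [(+1.2)·(-15) − (+0.3)·(-70)] / 975 = +0.003077
∂h/∂y = [5·(+0.3) − 15·(+1.2)] / 975 = -0.01692
|∇h| = √(0.003077² + -0.01692²) = 0.0172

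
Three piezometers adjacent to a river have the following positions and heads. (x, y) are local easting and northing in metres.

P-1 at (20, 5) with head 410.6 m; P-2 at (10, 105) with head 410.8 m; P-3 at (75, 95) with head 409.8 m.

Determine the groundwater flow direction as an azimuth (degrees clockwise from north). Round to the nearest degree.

092°

Three-point gradient (reference P-1): Δ to P-2 = (-10, 100, +0.2), Δ to P-3 = (55, 90, -0.8).
∂h/∂x = -0.01531, ∂h/∂y = +0.0004687 (det = -6400).
Flow direction (−∇h) has components (+0.01531 E, -0.0004687 N).
Azimuth = atan2(E, N) = atan2(+0.01531, -0.0004687) = 91.8° ≈ 092°.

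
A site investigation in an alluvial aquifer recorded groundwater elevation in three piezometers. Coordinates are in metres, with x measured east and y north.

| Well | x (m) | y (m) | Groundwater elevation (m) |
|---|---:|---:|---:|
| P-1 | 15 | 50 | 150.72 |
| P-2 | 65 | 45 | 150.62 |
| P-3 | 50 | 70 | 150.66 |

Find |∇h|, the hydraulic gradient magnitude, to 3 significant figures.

Taking P-1 as reference: P-2−P-1 = (50, -5, -0.10); P-3−P-1 = (35, 20, -0.06).
Determinant of the coordinate differences = 50·20 − 35·(-5) = 1175.
∂h/∂x = [(-0.10)·20 − (-0.06)·(-5)] / 1175 = -0.001957
∂h/∂y = [50·(-0.06) − 35·(-0.10)] / 1175 = +0.0004255
|∇h| = √(-0.001957² + 0.0004255²) = 0.002003

0.00200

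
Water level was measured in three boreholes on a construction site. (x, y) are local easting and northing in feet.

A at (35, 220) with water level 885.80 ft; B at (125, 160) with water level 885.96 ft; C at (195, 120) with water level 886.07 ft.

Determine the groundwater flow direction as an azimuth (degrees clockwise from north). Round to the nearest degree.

351°

Differences from A: to B (Δx, Δy, Δh) = (90, -60, +0.16); to C = (160, -100, +0.27).
Solve a·Δx + b·Δy = Δh: det = 90·(-100) − 160·(-60) = 600.
∂h/∂x = [(+0.16)·(-100) − (+0.27)·(-60)] / 600 = +0.0003333
∂h/∂y = [90·(+0.27) − 160·(+0.16)] / 600 = -0.002167
Flow direction (−∇h) has components (-0.0003333 E, +0.002167 N).
Azimuth = atan2(E, N) = atan2(-0.0003333, +0.002167) = 351.3° ≈ 351°.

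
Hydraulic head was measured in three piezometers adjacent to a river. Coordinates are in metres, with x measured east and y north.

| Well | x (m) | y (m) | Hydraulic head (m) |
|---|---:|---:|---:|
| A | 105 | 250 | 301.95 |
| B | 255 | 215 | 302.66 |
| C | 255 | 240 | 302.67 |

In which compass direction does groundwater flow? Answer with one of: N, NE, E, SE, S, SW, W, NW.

Taking A as reference: B−A = (150, -35, +0.71); C−A = (150, -10, +0.72).
Determinant of the coordinate differences = 150·(-10) − 150·(-35) = 3750.
∂h/∂x = [(+0.71)·(-10) − (+0.72)·(-35)] / 3750 = +0.004827
∂h/∂y = [150·(+0.72) − 150·(+0.71)] / 3750 = +0.0004000
Flow = −∇h = (-0.004827 east, -0.0004000 north), which points west.

W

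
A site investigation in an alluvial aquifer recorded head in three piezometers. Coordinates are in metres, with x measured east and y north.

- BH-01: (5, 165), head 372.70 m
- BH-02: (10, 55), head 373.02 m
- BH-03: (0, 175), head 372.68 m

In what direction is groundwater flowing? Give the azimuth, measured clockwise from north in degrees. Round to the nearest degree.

With h = a·x + b·y + c and BH-01 as origin, the differences give:
  5·a + (-110)·b = +0.32
  (-5)·a + 10·b = -0.02
Eliminate b (×10 and ×(-110), subtract): -500·a = 1.000 → a = ∂h/∂x = -0.002000
Back-substitute: b = ∂h/∂y = -0.003000.
Flow direction (−∇h) has components (+0.002000 E, +0.003000 N).
Azimuth = atan2(E, N) = atan2(+0.002000, +0.003000) = 33.7° ≈ 034°.

034°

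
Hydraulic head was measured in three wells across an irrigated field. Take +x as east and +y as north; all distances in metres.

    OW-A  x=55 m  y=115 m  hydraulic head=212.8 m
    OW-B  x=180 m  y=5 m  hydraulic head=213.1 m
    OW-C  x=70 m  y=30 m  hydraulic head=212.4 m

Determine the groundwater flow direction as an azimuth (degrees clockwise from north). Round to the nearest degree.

Differences from OW-A: to OW-B (Δx, Δy, Δh) = (125, -110, +0.3); to OW-C = (15, -85, -0.4).
Determinant of the coordinate differences = 125·(-85) − 15·(-110) = -8975.
∂h/∂x = [(+0.3)·(-85) − (-0.4)·(-110)] / -8975 = +0.007744
∂h/∂y = [125·(-0.4) − 15·(+0.3)] / -8975 = +0.006072
Flow direction (−∇h) has components (-0.007744 E, -0.006072 N).
Azimuth = atan2(E, N) = atan2(-0.007744, -0.006072) = 231.9° ≈ 232°.

232°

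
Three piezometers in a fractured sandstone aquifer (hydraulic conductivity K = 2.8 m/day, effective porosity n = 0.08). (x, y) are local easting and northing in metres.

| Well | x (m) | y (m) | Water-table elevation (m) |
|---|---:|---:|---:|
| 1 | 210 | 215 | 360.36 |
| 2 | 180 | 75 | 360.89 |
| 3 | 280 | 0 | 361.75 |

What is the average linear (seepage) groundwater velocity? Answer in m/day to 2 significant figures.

Differences from 1: to 2 (Δx, Δy, Δh) = (-30, -140, +0.53); to 3 = (70, -215, +1.39).
Solve a·Δx + b·Δy = Δh: det = (-30)·(-215) − 70·(-140) = 16250.
∂h/∂x = [(+0.53)·(-215) − (+1.39)·(-140)] / 16250 = +0.004963
∂h/∂y = [(-30)·(+1.39) − 70·(+0.53)] / 16250 = -0.004849
|∇h| = √(0.004963² + -0.004849²) = 0.006939
Seepage velocity v = K·i/n = 2.8 × 0.006939 / 0.08 = 0.2429 m/day.

0.24 m/day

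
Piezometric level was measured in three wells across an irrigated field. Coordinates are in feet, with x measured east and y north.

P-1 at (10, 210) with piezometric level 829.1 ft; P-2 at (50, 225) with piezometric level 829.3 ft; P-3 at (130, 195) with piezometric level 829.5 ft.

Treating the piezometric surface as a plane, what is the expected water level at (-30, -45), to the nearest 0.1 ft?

828.1 ft

Differences from P-1: to P-2 (Δx, Δy, Δh) = (40, 15, +0.2); to P-3 = (120, -15, +0.4).
Solve a·Δx + b·Δy = Δh: det = 40·(-15) − 120·15 = -2400.
∂h/∂x = [(+0.2)·(-15) − (+0.4)·15] / -2400 = +0.003750
∂h/∂y = [40·(+0.4) − 120·(+0.2)] / -2400 = +0.003333
h(-30, -45) = 829.1 + (+0.003750)·(-40) + (+0.003333)·(-255) = 829.1 -0.150 -0.850 = 828.100 ft.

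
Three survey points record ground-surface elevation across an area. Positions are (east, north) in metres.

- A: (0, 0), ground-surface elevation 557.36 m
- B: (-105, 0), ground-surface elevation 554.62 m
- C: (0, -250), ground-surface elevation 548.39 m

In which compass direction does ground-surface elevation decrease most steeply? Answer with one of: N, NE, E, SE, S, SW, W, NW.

∂z/∂x = (554.62 − 557.36) / (-105 − 0) = +0.02610
∂z/∂y = (548.39 − 557.36) / (-250 − 0) = +0.03588
Steepest decrease is along −∇f = (-0.02610 E, -0.03588 N) → southwest.

SW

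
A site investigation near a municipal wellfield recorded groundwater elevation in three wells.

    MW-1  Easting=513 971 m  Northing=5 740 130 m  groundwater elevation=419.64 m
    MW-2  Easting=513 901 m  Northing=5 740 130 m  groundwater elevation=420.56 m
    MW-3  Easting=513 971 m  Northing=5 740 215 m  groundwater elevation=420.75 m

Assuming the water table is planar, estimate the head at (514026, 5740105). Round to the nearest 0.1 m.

∂h/∂x = (420.56 − 419.64) / (513901 − 513971) = -0.01314
∂h/∂y = (420.75 − 419.64) / (5740215 − 5740130) = +0.01306
h(514026, 5740105) = 419.64 + (-0.01314)·(55) + (+0.01306)·(-25) = 419.64 -0.723 -0.326 = 418.591 m.

418.6 m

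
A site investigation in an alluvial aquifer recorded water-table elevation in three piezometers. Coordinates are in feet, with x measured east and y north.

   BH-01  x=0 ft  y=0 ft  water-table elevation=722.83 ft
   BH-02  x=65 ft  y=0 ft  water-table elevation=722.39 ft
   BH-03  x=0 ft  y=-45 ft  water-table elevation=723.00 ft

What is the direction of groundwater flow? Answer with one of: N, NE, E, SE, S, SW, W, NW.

NE

∂h/∂x = (722.39 − 722.83) / (65 − 0) = -0.006769
∂h/∂y = (723.00 − 722.83) / (-45 − 0) = -0.003778
Flow = −∇h = (+0.006769 east, +0.003778 north), which points northeast.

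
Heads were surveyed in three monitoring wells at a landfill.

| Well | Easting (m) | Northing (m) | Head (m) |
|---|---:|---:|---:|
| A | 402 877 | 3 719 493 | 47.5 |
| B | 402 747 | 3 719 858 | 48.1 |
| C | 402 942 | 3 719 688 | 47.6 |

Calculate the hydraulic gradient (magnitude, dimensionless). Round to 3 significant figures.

Taking A as reference: B−A = (-130, 365, +0.6); C−A = (65, 195, +0.1).
Determinant of the coordinate differences = (-130)·195 − 65·365 = -49075.
∂h/∂x = [(+0.6)·195 − (+0.1)·365] / -49075 = -0.001640
∂h/∂y = [(-130)·(+0.1) − 65·(+0.6)] / -49075 = +0.001060
|∇h| = √(-0.001640² + 0.001060²) = 0.001953

0.00195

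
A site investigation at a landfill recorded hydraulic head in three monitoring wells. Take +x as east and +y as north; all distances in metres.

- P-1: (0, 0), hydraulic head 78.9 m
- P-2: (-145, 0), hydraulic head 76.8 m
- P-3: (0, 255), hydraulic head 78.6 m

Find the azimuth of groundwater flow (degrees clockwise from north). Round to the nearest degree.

275°

∂h/∂x = (76.8 − 78.9) / (-145 − 0) = +0.01448
∂h/∂y = (78.6 − 78.9) / (255 − 0) = -0.001176
Flow direction (−∇h) has components (-0.01448 E, +0.001176 N).
Azimuth = atan2(E, N) = atan2(-0.01448, +0.001176) = 274.6° ≈ 275°.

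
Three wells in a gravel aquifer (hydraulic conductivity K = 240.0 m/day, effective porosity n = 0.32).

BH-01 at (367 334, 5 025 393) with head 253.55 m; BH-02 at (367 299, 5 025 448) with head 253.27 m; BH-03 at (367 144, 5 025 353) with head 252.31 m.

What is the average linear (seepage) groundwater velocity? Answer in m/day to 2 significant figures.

With h = a·x + b·y + c and BH-01 as origin, the differences give:
  (-35)·a + 55·b = -0.28
  (-190)·a + (-40)·b = -1.24
Eliminate b (×(-40) and ×55, subtract): 11850·a = 79.400 → a = ∂h/∂x = +0.006700
Back-substitute: b = ∂h/∂y = -0.0008270.
|∇h| = √(0.006700² + -0.0008270²) = 0.006751
Seepage velocity v = K·i/n = 240.0 × 0.006751 / 0.32 = 5.063 m/day.

5.1 m/day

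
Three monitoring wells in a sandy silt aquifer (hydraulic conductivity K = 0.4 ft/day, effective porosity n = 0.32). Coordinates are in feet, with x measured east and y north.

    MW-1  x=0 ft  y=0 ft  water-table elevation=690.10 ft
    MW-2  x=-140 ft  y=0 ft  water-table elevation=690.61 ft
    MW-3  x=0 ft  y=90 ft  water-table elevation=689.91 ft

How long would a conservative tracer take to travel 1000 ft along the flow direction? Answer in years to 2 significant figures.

∂h/∂x = (690.61 − 690.10) / (-140 − 0) = -0.003643
∂h/∂y = (689.91 − 690.10) / (90 − 0) = -0.002111
|∇h| = √(-0.003643² + -0.002111²) = 0.00421
Seepage velocity v = K·i/n = 0.4 × 0.00421 / 0.32 = 0.005263 ft/day.
t = 1000 / 0.005263 = 1.9e+05 days = 520 years.

520 years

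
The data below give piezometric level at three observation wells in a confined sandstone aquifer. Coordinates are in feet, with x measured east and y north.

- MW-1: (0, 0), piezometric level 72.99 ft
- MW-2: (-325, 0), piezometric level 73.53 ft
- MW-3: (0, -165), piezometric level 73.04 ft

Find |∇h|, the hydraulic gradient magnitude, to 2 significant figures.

∂h/∂x = (73.53 − 72.99) / (-325 − 0) = -0.001662
∂h/∂y = (73.04 − 72.99) / (-165 − 0) = -0.0003030
|∇h| = √(-0.001662² + -0.0003030²) = 0.001689

0.0017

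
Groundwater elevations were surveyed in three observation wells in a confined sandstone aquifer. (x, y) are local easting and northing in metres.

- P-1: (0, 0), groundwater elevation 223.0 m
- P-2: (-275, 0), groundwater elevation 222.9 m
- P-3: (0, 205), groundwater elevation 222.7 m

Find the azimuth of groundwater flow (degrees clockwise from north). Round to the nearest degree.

346°

∂h/∂x = (222.9 − 223.0) / (-275 − 0) = +0.0003636
∂h/∂y = (222.7 − 223.0) / (205 − 0) = -0.001463
Flow direction (−∇h) has components (-0.0003636 E, +0.001463 N).
Azimuth = atan2(E, N) = atan2(-0.0003636, +0.001463) = 346.0° ≈ 346°.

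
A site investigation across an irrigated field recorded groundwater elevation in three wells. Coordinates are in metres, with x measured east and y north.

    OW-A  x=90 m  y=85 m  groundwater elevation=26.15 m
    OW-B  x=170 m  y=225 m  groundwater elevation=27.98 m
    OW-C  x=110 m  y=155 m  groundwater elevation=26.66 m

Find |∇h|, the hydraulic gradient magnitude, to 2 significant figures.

0.020

With h = a·x + b·y + c and OW-A as origin, the differences give:
  80·a + 140·b = +1.83
  20·a + 70·b = +0.51
Eliminate b (×70 and ×140, subtract): 2800·a = 56.700 → a = ∂h/∂x = +0.02025
Back-substitute: b = ∂h/∂y = +0.001500.
|∇h| = √(0.02025² + 0.001500²) = 0.02031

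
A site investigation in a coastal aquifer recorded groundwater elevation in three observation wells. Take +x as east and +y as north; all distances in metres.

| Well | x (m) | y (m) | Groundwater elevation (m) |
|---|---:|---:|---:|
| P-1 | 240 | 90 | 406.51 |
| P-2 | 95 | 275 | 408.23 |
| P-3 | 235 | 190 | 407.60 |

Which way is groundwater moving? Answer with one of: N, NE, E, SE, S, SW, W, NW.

With h = a·x + b·y + c and P-1 as origin, the differences give:
  (-145)·a + 185·b = +1.72
  (-5)·a + 100·b = +1.09
Eliminate b (×100 and ×185, subtract): -13575·a = -29.650 → a = ∂h/∂x = +0.002184
Back-substitute: b = ∂h/∂y = +0.01101.
Flow = −∇h = (-0.002184 east, -0.01101 north), which points south.

S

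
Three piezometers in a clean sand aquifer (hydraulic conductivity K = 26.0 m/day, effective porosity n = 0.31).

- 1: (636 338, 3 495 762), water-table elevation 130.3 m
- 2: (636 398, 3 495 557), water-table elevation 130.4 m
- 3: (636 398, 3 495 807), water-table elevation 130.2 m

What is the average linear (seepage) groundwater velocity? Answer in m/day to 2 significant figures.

With h = a·x + b·y + c and 1 as origin, the differences give:
  60·a + (-205)·b = +0.1
  60·a + 45·b = -0.1
Eliminate b (×45 and ×(-205), subtract): 15000·a = -16.00 → a = ∂h/∂x = -0.001067
Back-substitute: b = ∂h/∂y = -0.0008000.
|∇h| = √(-0.001067² + -0.0008000²) = 0.001334
Seepage velocity v = K·i/n = 26.0 × 0.001334 / 0.31 = 0.1119 m/day.

0.11 m/day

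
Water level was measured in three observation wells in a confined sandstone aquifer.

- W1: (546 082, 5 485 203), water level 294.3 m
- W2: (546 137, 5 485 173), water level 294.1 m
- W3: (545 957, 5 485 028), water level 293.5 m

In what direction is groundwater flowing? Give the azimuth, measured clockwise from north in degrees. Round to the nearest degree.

171°

Three-point gradient (reference W1): Δ to W2 = (55, -30, -0.2), Δ to W3 = (-125, -175, -0.8).
∂h/∂x = -0.0008224, ∂h/∂y = +0.005159 (det = -13375).
Flow direction (−∇h) has components (+0.0008224 E, -0.005159 N).
Azimuth = atan2(E, N) = atan2(+0.0008224, -0.005159) = 170.9° ≈ 171°.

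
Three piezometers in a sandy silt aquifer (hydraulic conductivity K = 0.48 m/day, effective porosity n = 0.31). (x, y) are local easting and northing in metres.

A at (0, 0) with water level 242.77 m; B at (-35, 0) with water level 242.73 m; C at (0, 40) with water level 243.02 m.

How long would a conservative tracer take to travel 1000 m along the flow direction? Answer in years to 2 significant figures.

280 years

∂h/∂x = (242.73 − 242.77) / (-35 − 0) = +0.001143
∂h/∂y = (243.02 − 242.77) / (40 − 0) = +0.006250
|∇h| = √(0.001143² + 0.006250²) = 0.006354
Seepage velocity v = K·i/n = 0.48 × 0.006354 / 0.31 = 0.009838 m/day.
t = 1000 / 0.009838 = 1.016e+05 days = 278 years.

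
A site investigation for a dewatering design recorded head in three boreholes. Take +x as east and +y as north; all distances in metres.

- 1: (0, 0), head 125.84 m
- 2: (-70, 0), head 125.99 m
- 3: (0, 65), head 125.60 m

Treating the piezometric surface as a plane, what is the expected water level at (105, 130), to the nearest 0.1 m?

125.1 m

∂h/∂x = (125.99 − 125.84) / (-70 − 0) = -0.002143
∂h/∂y = (125.60 − 125.84) / (65 − 0) = -0.003692
h(105, 130) = 125.84 + (-0.002143)·(105) + (-0.003692)·(130) = 125.84 -0.225 -0.480 = 125.135 m.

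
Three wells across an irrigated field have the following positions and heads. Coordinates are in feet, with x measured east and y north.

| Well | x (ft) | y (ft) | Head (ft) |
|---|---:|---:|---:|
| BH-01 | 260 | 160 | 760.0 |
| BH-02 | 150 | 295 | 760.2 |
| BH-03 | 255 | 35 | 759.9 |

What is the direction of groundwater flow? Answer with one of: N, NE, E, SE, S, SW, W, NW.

With h = a·x + b·y + c and BH-01 as origin, the differences give:
  (-110)·a + 135·b = +0.2
  (-5)·a + (-125)·b = -0.1
Eliminate b (×(-125) and ×135, subtract): 14425·a = -11.50 → a = ∂h/∂x = -0.0007972
Back-substitute: b = ∂h/∂y = +0.0008319.
Flow = −∇h = (+0.0007972 east, -0.0008319 north), which points southeast.

SE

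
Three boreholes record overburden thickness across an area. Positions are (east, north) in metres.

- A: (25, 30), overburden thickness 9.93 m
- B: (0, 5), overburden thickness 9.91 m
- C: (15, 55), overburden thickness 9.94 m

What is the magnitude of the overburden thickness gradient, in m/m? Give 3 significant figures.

With d = a·x + b·y + c and A as origin, the differences give:
  (-25)·a + (-25)·b = -0.02
  (-10)·a + 25·b = +0.01
Eliminate b (×25 and ×(-25), subtract): -875·a = -0.250 → a = ∂d/∂x = +0.0002857
Back-substitute: b = ∂d/∂y = +0.0005143.
|∇f| = √(0.0002857² + 0.0005143²) = 0.0005883 m/m

0.000588 m/m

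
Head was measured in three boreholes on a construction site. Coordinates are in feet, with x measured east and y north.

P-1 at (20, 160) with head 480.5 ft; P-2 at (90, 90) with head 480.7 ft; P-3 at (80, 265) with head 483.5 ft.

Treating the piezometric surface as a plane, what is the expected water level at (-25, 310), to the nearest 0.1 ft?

With h = a·x + b·y + c and P-1 as origin, the differences give:
  70·a + (-70)·b = +0.2
  60·a + 105·b = +3.0
Eliminate b (×105 and ×(-70), subtract): 11550·a = 231.00 → a = ∂h/∂x = +0.02000
Back-substitute: b = ∂h/∂y = +0.01714.
h(-25, 310) = 480.5 + (+0.02000)·(-45) + (+0.01714)·(150) = 480.5 -0.900 +2.571 = 482.171 ft.

482.2 ft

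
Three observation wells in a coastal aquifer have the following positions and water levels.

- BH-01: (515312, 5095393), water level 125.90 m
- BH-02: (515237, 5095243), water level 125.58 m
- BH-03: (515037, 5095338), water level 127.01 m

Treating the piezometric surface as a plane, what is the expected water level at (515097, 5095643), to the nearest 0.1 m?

With h = a·x + b·y + c and BH-01 as origin, the differences give:
  (-75)·a + (-150)·b = -0.32
  (-275)·a + (-55)·b = +1.11
Eliminate b (×(-55) and ×(-150), subtract): -37125·a = 184.100 → a = ∂h/∂x = -0.004959
Back-substitute: b = ∂h/∂y = +0.004613.
h(515097, 5095643) = 125.90 + (-0.004959)·(-215) + (+0.004613)·(250) = 125.90 +1.066 +1.153 = 128.119 m.

128.1 m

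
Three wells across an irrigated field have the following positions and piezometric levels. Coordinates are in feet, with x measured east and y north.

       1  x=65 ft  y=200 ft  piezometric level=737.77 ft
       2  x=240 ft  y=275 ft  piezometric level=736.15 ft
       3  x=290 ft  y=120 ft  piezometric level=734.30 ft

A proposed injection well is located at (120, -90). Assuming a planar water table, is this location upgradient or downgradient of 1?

Differences from 1: to 2 (Δx, Δy, Δh) = (175, 75, -1.62); to 3 = (225, -80, -3.47).
Determinant of the coordinate differences = 175·(-80) − 225·75 = -30875.
∂h/∂x = [(-1.62)·(-80) − (-3.47)·75] / -30875 = -0.01263
∂h/∂y = [175·(-3.47) − 225·(-1.62)] / -30875 = +0.007862
Head at (120, -90) = 737.77 + (-0.01263)·(55) + (+0.007862)·(-290) = 734.80 ft.
That is lower than the 737.77 ft at 1, so the point is downgradient.

downgradient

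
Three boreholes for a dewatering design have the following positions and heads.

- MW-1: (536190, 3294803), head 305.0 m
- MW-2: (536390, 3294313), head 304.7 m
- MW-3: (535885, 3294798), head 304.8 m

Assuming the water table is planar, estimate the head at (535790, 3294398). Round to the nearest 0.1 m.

With h = a·x + b·y + c and MW-1 as origin, the differences give:
  200·a + (-490)·b = -0.3
  (-305)·a + (-5)·b = -0.2
Eliminate b (×(-5) and ×(-490), subtract): -150450·a = -96.50 → a = ∂h/∂x = +0.0006414
Back-substitute: b = ∂h/∂y = +0.0008740.
h(535790, 3294398) = 305.0 + (+0.0006414)·(-400) + (+0.0008740)·(-405) = 305.0 -0.257 -0.354 = 304.389 m.

304.4 m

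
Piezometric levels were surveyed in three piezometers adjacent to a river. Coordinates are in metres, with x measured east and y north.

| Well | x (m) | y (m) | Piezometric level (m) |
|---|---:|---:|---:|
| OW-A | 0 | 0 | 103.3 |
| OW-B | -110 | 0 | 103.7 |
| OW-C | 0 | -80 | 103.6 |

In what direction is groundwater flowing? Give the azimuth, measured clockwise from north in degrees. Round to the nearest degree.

044°

∂h/∂x = (103.7 − 103.3) / (-110 − 0) = -0.003636
∂h/∂y = (103.6 − 103.3) / (-80 − 0) = -0.003750
Flow direction (−∇h) has components (+0.003636 E, +0.003750 N).
Azimuth = atan2(E, N) = atan2(+0.003636, +0.003750) = 44.1° ≈ 044°.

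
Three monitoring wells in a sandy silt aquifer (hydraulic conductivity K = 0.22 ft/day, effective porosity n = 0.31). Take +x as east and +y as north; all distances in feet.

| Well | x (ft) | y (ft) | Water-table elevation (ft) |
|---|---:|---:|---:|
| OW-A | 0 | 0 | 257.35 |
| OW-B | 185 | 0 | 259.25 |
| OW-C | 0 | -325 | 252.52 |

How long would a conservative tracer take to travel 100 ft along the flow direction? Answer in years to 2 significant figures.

∂h/∂x = (259.25 − 257.35) / (185 − 0) = +0.01027
∂h/∂y = (252.52 − 257.35) / (-325 − 0) = +0.01486
|∇h| = √(0.01027² + 0.01486²) = 0.01806
Seepage velocity v = K·i/n = 0.22 × 0.01806 / 0.31 = 0.01282 ft/day.
t = 100 / 0.01282 = 7800 days = 21.4 years.

21 years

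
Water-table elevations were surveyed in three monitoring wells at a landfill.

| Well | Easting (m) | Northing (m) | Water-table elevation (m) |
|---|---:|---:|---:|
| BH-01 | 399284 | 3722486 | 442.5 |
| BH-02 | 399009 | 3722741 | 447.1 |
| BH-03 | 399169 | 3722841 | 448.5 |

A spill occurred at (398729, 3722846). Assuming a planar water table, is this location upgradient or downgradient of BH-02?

Differences from BH-01: to BH-02 (Δx, Δy, Δh) = (-275, 255, +4.6); to BH-03 = (-115, 355, +6.0).
Solve a·Δx + b·Δy = Δh: det = (-275)·355 − (-115)·255 = -68300.
∂h/∂x = [(+4.6)·355 − (+6.0)·255] / -68300 = -0.001508
∂h/∂y = [(-275)·(+6.0) − (-115)·(+4.6)] / -68300 = +0.01641
Head at (398729, 3722846) = 442.5 + (-0.001508)·(-555) + (+0.01641)·(360) = 449.25 m.
That is higher than the 447.1 m at BH-02, so the point is upgradient.

upgradient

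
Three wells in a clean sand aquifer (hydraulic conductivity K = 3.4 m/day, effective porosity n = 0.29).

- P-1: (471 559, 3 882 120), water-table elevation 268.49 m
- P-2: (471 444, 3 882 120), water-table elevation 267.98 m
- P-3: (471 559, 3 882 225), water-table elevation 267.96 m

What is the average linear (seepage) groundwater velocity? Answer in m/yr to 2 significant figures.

∂h/∂x = (267.98 − 268.49) / (471444 − 471559) = +0.004435
∂h/∂y = (267.96 − 268.49) / (3882225 − 3882120) = -0.005048
|∇h| = √(0.004435² + -0.005048²) = 0.006719
Seepage velocity v = K·i/n = 3.4 × 0.006719 / 0.29 = 0.07877 m/day = 28.77 m/yr.

29 m/yr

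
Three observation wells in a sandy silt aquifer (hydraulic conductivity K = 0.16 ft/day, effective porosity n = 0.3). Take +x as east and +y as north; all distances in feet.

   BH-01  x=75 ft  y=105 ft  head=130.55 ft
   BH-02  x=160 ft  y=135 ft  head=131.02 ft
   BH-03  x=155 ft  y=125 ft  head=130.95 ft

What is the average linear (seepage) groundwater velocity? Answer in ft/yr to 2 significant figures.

Three-point gradient (reference BH-01): Δ to BH-02 = (85, 30, +0.47), Δ to BH-03 = (80, 20, +0.40).
∂h/∂x = +0.003714, ∂h/∂y = +0.005143 (det = -700).
|∇h| = √(0.003714² + 0.005143²) = 0.006344
Seepage velocity v = K·i/n = 0.16 × 0.006344 / 0.3 = 0.003383 ft/day = 1.236 ft/yr.

1.2 ft/yr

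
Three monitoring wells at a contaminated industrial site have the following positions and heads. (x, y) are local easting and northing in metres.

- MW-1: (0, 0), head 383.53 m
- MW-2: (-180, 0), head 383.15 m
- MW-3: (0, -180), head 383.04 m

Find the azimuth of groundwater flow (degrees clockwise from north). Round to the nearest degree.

∂h/∂x = (383.15 − 383.53) / (-180 − 0) = +0.002111
∂h/∂y = (383.04 − 383.53) / (-180 − 0) = +0.002722
Flow direction (−∇h) has components (-0.002111 E, -0.002722 N).
Azimuth = atan2(E, N) = atan2(-0.002111, -0.002722) = 217.8° ≈ 218°.

218°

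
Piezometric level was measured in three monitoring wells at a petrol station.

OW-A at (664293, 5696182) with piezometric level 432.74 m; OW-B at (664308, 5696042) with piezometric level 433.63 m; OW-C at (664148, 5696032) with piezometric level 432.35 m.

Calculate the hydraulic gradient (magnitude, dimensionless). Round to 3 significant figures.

Taking OW-A as reference: OW-B−OW-A = (15, -140, +0.89); OW-C−OW-A = (-145, -150, -0.39).
Determinant of the coordinate differences = 15·(-150) − (-145)·(-140) = -22550.
∂h/∂x = [(+0.89)·(-150) − (-0.39)·(-140)] / -22550 = +0.008341
∂h/∂y = [15·(-0.39) − (-145)·(+0.89)] / -22550 = -0.005463
|∇h| = √(0.008341² + -0.005463²) = 0.009971

0.00997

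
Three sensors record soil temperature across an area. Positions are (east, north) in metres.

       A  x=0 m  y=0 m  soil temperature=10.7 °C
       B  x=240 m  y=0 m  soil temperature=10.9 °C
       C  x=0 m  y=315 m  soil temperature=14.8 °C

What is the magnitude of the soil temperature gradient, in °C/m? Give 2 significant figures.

∂T/∂x = (10.9 − 10.7) / (240 − 0) = +0.0008333
∂T/∂y = (14.8 − 10.7) / (315 − 0) = +0.01302
|∇f| = √(0.0008333² + 0.01302²) = 0.01305 °C/m

0.013 °C/m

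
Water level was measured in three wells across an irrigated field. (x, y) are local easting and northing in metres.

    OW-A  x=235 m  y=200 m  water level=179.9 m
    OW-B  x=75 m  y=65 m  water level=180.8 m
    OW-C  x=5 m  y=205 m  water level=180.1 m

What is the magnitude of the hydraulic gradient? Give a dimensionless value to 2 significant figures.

Differences from OW-A: to OW-B (Δx, Δy, Δh) = (-160, -135, +0.9); to OW-C = (-230, 5, +0.2).
Solve a·Δx + b·Δy = Δh: det = (-160)·5 − (-230)·(-135) = -31850.
∂h/∂x = [(+0.9)·5 − (+0.2)·(-135)] / -31850 = -0.0009890
∂h/∂y = [(-160)·(+0.2) − (-230)·(+0.9)] / -31850 = -0.005495
|∇h| = √(-0.0009890² + -0.005495²) = 0.005583

0.0056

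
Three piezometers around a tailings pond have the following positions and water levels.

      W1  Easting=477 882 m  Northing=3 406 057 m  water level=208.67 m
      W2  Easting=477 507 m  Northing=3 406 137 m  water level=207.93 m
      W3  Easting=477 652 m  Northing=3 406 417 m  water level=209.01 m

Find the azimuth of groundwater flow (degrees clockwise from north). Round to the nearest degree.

225°

With h = a·x + b·y + c and W1 as origin, the differences give:
  (-375)·a + 80·b = -0.74
  (-230)·a + 360·b = +0.34
Eliminate b (×360 and ×80, subtract): -116600·a = -293.600 → a = ∂h/∂x = +0.002518
Back-substitute: b = ∂h/∂y = +0.002553.
Flow direction (−∇h) has components (-0.002518 E, -0.002553 N).
Azimuth = atan2(E, N) = atan2(-0.002518, -0.002553) = 224.6° ≈ 225°.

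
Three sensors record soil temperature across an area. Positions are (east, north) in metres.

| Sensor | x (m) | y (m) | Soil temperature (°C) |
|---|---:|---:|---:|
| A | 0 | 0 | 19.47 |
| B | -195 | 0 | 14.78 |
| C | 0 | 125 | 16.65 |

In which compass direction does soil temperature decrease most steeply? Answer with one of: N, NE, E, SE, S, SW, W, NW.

NW

∂T/∂x = (14.78 − 19.47) / (-195 − 0) = +0.02405
∂T/∂y = (16.65 − 19.47) / (125 − 0) = -0.02256
Steepest decrease is along −∇f = (-0.02405 E, +0.02256 N) → northwest.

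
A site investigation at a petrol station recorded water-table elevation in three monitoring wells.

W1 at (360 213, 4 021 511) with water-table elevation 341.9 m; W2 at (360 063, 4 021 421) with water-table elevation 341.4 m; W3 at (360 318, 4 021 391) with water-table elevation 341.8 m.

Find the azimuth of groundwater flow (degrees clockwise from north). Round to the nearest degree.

217°

Differences from W1: to W2 (Δx, Δy, Δh) = (-150, -90, -0.5); to W3 = (105, -120, -0.1).
Solve a·Δx + b·Δy = Δh: det = (-150)·(-120) − 105·(-90) = 27450.
∂h/∂x = [(-0.5)·(-120) − (-0.1)·(-90)] / 27450 = +0.001858
∂h/∂y = [(-150)·(-0.1) − 105·(-0.5)] / 27450 = +0.002459
Flow direction (−∇h) has components (-0.001858 E, -0.002459 N).
Azimuth = atan2(E, N) = atan2(-0.001858, -0.002459) = 217.1° ≈ 217°.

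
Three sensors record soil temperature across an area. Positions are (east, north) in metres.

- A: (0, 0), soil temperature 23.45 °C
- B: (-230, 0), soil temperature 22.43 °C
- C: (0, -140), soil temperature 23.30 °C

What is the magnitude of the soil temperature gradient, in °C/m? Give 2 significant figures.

∂T/∂x = (22.43 − 23.45) / (-230 − 0) = +0.004435
∂T/∂y = (23.30 − 23.45) / (-140 − 0) = +0.001071
|∇f| = √(0.004435² + 0.001071²) = 0.004562 °C/m

0.0046 °C/m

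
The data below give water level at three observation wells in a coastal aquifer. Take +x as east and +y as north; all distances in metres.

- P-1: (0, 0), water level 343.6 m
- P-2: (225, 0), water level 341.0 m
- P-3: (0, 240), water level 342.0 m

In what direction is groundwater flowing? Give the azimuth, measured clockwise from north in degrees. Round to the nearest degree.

060°

∂h/∂x = (341.0 − 343.6) / (225 − 0) = -0.01156
∂h/∂y = (342.0 − 343.6) / (240 − 0) = -0.006667
Flow direction (−∇h) has components (+0.01156 E, +0.006667 N).
Azimuth = atan2(E, N) = atan2(+0.01156, +0.006667) = 60.0° ≈ 060°.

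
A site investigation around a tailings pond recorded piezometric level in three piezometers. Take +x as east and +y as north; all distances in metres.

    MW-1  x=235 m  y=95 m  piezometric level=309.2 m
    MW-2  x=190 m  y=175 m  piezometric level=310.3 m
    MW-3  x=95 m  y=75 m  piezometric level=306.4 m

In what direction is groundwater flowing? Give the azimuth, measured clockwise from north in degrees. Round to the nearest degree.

216°

Differences from MW-1: to MW-2 (Δx, Δy, Δh) = (-45, 80, +1.1); to MW-3 = (-140, -20, -2.8).
Determinant of the coordinate differences = (-45)·(-20) − (-140)·80 = 12100.
∂h/∂x = [(+1.1)·(-20) − (-2.8)·80] / 12100 = +0.01669
∂h/∂y = [(-45)·(-2.8) − (-140)·(+1.1)] / 12100 = +0.02314
Flow direction (−∇h) has components (-0.01669 E, -0.02314 N).
Azimuth = atan2(E, N) = atan2(-0.01669, -0.02314) = 215.8° ≈ 216°.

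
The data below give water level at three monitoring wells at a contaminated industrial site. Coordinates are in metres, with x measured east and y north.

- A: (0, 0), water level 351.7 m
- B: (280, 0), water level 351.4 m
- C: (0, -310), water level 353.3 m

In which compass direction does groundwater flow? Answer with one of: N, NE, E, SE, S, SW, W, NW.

N

∂h/∂x = (351.4 − 351.7) / (280 − 0) = -0.001071
∂h/∂y = (353.3 − 351.7) / (-310 − 0) = -0.005161
Flow = −∇h = (+0.001071 east, +0.005161 north), which points north.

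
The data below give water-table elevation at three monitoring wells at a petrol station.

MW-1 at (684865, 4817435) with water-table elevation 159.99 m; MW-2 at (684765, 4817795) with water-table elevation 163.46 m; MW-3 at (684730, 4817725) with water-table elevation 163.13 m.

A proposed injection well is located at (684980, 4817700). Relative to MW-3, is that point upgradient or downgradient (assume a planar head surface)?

downgradient

With h = a·x + b·y + c and MW-1 as origin, the differences give:
  (-100)·a + 360·b = +3.47
  (-135)·a + 290·b = +3.14
Eliminate b (×290 and ×360, subtract): 19600·a = -124.100 → a = ∂h/∂x = -0.006332
Back-substitute: b = ∂h/∂y = +0.007880.
Head at (684980, 4817700) = 159.99 + (-0.006332)·(115) + (+0.007880)·(265) = 161.35 m.
That is lower than the 163.13 m at MW-3, so the point is downgradient.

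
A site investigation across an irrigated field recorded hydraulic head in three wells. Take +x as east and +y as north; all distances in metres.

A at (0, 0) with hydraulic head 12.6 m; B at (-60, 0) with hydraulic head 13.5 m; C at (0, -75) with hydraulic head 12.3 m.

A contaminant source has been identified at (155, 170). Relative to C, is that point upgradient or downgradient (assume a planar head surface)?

∂h/∂x = (13.5 − 12.6) / (-60 − 0) = -0.01500
∂h/∂y = (12.3 − 12.6) / (-75 − 0) = +0.004000
Head at (155, 170) = 12.6 + (-0.01500)·(155) + (+0.004000)·(170) = 10.95 m.
That is lower than the 12.3 m at C, so the point is downgradient.

downgradient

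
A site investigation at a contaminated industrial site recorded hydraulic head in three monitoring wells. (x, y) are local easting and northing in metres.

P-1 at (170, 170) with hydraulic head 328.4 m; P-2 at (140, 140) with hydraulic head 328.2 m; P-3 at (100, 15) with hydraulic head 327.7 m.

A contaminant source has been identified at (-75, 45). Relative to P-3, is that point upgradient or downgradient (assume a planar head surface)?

downgradient

With h = a·x + b·y + c and P-1 as origin, the differences give:
  (-30)·a + (-30)·b = -0.2
  (-70)·a + (-155)·b = -0.7
Eliminate b (×(-155) and ×(-30), subtract): 2550·a = 10.00 → a = ∂h/∂x = +0.003922
Back-substitute: b = ∂h/∂y = +0.002745.
Head at (-75, 45) = 328.4 + (+0.003922)·(-245) + (+0.002745)·(-125) = 327.10 m.
That is lower than the 327.7 m at P-3, so the point is downgradient.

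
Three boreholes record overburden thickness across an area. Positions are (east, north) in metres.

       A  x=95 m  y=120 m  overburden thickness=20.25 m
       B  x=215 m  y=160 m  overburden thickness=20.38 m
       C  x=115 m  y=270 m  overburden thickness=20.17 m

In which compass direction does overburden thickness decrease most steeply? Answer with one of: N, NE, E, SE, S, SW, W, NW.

NW

With d = a·x + b·y + c and A as origin, the differences give:
  120·a + 40·b = +0.13
  20·a + 150·b = -0.08
Eliminate b (×150 and ×40, subtract): 17200·a = 22.700 → a = ∂d/∂x = +0.001320
Back-substitute: b = ∂d/∂y = -0.0007093.
Steepest decrease is along −∇f = (-0.001320 E, +0.0007093 N) → northwest.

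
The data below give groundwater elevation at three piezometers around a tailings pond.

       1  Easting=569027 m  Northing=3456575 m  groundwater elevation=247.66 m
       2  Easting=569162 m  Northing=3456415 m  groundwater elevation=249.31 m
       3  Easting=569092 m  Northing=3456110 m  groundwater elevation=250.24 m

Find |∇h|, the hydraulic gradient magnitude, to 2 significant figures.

With h = a·x + b·y + c and 1 as origin, the differences give:
  135·a + (-160)·b = +1.65
  65·a + (-465)·b = +2.58
Eliminate b (×(-465) and ×(-160), subtract): -52375·a = -354.450 → a = ∂h/∂x = +0.006768
Back-substitute: b = ∂h/∂y = -0.004602.
|∇h| = √(0.006768² + -0.004602²) = 0.008184

0.0082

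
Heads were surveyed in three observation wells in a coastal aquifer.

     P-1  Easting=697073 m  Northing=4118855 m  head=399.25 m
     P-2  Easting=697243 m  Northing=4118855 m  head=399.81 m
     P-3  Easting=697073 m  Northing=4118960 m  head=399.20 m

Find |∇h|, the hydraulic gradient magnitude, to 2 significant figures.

∂h/∂x = (399.81 − 399.25) / (697243 − 697073) = +0.003294
∂h/∂y = (399.20 − 399.25) / (4118960 − 4118855) = -0.0004762
|∇h| = √(0.003294² + -0.0004762²) = 0.003328

0.0033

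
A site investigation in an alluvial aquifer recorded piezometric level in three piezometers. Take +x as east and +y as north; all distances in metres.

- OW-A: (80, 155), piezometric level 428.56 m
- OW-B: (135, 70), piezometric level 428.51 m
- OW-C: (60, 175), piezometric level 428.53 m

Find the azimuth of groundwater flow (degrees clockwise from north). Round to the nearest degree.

233°

With h = a·x + b·y + c and OW-A as origin, the differences give:
  55·a + (-85)·b = -0.05
  (-20)·a + 20·b = -0.03
Eliminate b (×20 and ×(-85), subtract): -600·a = -3.550 → a = ∂h/∂x = +0.005917
Back-substitute: b = ∂h/∂y = +0.004417.
Flow direction (−∇h) has components (-0.005917 E, -0.004417 N).
Azimuth = atan2(E, N) = atan2(-0.005917, -0.004417) = 233.3° ≈ 233°.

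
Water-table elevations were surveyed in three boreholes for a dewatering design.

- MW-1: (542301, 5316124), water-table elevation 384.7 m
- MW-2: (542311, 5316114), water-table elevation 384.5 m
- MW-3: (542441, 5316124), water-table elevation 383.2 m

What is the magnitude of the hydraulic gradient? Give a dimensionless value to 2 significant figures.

Three-point gradient (reference MW-1): Δ to MW-2 = (10, -10, -0.2), Δ to MW-3 = (140, 0, -1.5).
∂h/∂x = -0.01071, ∂h/∂y = +0.009286 (det = 1400).
|∇h| = √(-0.01071² + 0.009286²) = 0.01418

0.014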